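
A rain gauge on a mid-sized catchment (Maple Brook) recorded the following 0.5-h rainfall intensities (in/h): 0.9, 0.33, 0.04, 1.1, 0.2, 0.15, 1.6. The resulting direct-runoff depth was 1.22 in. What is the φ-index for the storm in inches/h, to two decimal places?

Only the 3 blocks with intensity above φ contribute runoff: 0.9, 1.1, 1.6 in/h.
Σ(I−φ)·Δt = d  ⇒  (0.9+1.1+1.6 − 3φ)·0.5 = 1.22
φ = (3.600 − 1.22/0.5) / 3 = 0.39 in/h.

φ ≈ 0.39 in/h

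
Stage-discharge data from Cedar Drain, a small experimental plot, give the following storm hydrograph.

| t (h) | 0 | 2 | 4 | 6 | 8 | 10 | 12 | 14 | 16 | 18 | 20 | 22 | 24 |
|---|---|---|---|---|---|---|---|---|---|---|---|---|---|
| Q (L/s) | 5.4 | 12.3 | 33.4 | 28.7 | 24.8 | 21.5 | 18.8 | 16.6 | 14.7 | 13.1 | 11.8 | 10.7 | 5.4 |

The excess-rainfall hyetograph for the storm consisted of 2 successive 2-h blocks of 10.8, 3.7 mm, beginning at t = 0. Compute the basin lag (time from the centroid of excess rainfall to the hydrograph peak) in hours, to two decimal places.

Centroid of excess rainfall: t_c = Σ P_i·t̄_i / ΣP_i = 1.5103 h (block centres at 1, 3 h).
Hydrograph peak occurs at t = 4 h, so basin lag t_L = 4 − 1.5103 = 2.49 h.

t_L ≈ 2.49 h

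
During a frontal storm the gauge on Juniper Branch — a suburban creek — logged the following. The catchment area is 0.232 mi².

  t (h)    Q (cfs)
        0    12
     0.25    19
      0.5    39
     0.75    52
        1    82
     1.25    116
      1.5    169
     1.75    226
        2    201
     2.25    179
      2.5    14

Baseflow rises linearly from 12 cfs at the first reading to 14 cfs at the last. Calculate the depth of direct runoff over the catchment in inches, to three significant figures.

Direct runoff: 0.00, 6.80, 26.60, 39.40, 69.20, 103.00, 155.80, 212.60, 187.40, 165.20, 0.00 cfs; ΣQ_DR = 966.0 cfs.
V = ΣQ_DR · Δt = 966.0 × 900 s = 8.694 × 10^5 ft³.
Over A = 0.232 mi², depth = V / A = 1.61 in.

d ≈ 1.61 in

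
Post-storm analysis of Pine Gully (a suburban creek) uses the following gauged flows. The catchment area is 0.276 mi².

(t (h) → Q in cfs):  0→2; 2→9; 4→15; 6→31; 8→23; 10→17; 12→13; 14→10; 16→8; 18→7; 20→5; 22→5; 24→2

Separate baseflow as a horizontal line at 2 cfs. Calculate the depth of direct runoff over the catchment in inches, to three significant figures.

Direct runoff: 0.0, 7.0, 13.0, 29.0, 21.0, 15.0, 11.0, 8.0, 6.0, 5.0, 3.0, 3.0, 0.0 cfs; ΣQ_DR = 121.0 cfs.
V = ΣQ_DR · Δt = 121.0 × 7200 s = 8.712 × 10^5 ft³.
Over A = 0.276 mi², depth = V / A = 1.36 in.

d ≈ 1.36 in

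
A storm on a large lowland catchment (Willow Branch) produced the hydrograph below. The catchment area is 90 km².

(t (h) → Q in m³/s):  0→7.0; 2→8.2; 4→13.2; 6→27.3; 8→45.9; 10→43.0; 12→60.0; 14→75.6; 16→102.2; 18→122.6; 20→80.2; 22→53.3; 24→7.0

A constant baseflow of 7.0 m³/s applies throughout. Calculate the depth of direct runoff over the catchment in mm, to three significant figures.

Direct runoff: 0.0, 1.2, 6.2, 20.3, 38.9, 36.0, 53.0, 68.6, 95.2, 115.6, 73.2, 46.3, 0.0 m³/s; ΣQ_DR = 554.5 m³/s.
V = ΣQ_DR · Δt = 554.5 × 7200 s = 3.992 × 10^6 m³.
Over A = 90 km², depth = V / A = 44.4 mm.

d ≈ 44.4 mm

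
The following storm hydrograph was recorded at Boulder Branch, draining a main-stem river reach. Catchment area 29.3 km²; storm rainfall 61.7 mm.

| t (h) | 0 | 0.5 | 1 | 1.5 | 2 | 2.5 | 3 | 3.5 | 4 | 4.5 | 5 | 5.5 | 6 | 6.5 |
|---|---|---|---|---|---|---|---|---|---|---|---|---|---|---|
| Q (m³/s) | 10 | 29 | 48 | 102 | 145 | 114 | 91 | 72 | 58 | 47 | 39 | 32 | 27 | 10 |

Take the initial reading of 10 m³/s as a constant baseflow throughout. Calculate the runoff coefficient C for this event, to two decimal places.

C ≈ 0.68

ΣQ_DR = 684.0 m³/s; V = ΣQ_DR·Δt = 1.231 × 10^6 m³.
Runoff depth d = V / A = 42.02 mm.
C = d / P = 42.02 / 61.7 = 0.68.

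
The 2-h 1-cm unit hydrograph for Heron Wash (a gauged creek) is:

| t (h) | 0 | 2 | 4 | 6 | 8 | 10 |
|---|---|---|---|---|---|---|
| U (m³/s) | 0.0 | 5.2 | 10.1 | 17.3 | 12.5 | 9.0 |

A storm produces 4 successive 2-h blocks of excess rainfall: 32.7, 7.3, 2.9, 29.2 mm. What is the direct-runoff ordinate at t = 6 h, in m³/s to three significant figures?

Q ≈ 65.5 m³/s

By discrete convolution, Q_j = Σ (P_i / 10 mm) · U_{j−i}.
At t = 6 h (j=3): Q = (32.7/10)·17.3 + (7.3/10)·10.1 + (2.9/10)·5.2 + (29.2/10)·0.0 = 65.5 m³/s.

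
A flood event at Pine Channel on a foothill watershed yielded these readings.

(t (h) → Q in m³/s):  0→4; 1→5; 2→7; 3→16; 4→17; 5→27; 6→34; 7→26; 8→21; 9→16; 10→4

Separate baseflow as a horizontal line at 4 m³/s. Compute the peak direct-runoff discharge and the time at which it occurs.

Subtracting baseflow gives direct-runoff ordinates: 0.0, 1.0, 3.0, 12.0, 13.0, 23.0, 30.0, 22.0, 17.0, 12.0, 0.0 m³/s.
The maximum is 30.0 m³/s, occurring at the reading for t = 6 h.

Q_p = 30.0 m³/s at t = 6 h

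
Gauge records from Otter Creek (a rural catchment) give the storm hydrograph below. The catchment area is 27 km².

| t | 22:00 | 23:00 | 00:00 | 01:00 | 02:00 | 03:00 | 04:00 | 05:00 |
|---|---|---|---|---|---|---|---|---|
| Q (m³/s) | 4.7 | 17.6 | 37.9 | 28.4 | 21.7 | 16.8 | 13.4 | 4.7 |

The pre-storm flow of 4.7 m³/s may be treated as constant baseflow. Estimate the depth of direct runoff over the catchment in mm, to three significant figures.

Direct runoff: 0.0, 12.9, 33.2, 23.7, 17.0, 12.1, 8.7, 0.0 m³/s; ΣQ_DR = 107.6 m³/s.
V = ΣQ_DR · Δt = 107.6 × 3600 s = 3.874 × 10^5 m³.
Over A = 27 km², depth = V / A = 14.3 mm.

d ≈ 14.3 mm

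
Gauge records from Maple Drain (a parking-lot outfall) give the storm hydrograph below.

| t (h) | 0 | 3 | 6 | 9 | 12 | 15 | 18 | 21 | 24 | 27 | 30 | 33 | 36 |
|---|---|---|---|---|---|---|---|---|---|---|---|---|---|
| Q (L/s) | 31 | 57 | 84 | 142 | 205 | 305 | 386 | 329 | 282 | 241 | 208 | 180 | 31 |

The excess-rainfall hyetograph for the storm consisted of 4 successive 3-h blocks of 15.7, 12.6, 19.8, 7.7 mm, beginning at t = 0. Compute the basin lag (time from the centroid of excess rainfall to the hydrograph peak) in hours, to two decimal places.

Centroid of excess rainfall: t_c = Σ P_i·t̄_i / ΣP_i = 5.5484 h (block centres at 1.5, 4.5, 7.5, 10.5 h).
Hydrograph peak occurs at t = 18 h, so basin lag t_L = 18 − 5.5484 = 12.45 h.

t_L ≈ 12.45 h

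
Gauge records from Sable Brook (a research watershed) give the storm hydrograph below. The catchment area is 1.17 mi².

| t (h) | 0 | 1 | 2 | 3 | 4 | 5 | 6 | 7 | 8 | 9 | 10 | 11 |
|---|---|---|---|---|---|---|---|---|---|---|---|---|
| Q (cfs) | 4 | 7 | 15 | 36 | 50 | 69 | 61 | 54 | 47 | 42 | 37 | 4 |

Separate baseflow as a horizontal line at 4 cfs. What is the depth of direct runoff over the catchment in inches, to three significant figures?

Direct runoff: 0.0, 3.0, 11.0, 32.0, 46.0, 65.0, 57.0, 50.0, 43.0, 38.0, 33.0, 0.0 cfs; ΣQ_DR = 378.0 cfs.
V = ΣQ_DR · Δt = 378.0 × 3600 s = 1.361 × 10^6 ft³.
Over A = 1.17 mi², depth = V / A = 0.501 in.

d ≈ 0.501 in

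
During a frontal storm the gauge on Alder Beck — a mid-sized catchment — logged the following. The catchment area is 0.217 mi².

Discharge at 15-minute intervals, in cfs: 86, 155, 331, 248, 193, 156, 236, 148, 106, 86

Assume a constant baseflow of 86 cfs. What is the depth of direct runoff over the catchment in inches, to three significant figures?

d ≈ 1.58 in

Direct runoff: 0.0, 69.0, 245.0, 162.0, 107.0, 70.0, 150.0, 62.0, 20.0, 0.0 cfs; ΣQ_DR = 885.0 cfs.
V = ΣQ_DR · Δt = 885.0 × 900 s = 7.965 × 10^5 ft³.
Over A = 0.217 mi², depth = V / A = 1.58 in.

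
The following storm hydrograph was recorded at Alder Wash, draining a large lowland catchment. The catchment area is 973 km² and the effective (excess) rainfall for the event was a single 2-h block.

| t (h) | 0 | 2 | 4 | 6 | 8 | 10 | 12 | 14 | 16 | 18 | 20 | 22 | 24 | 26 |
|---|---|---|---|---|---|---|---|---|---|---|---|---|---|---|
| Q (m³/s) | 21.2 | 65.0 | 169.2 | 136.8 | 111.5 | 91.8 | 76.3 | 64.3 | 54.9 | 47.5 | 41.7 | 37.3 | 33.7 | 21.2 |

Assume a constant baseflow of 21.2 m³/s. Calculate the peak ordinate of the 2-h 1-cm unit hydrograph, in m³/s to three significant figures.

U_p ≈ 296 m³/s

Direct runoff: 0.0, 43.8, 148.0, 115.6, 90.3, 70.6, 55.1, 43.1, 33.7, 26.3, 20.5, 16.1, 12.5, 0.0 m³/s; ΣQ_DR = 675.6 m³/s, peak = 148.0 m³/s.
Runoff depth d = ΣQ_DR·Δt / A = 675.6 × 7200 / (973 km²) = 4.999 mm.
The 1-cm UH is the DRH scaled by (10 mm)/d, so U_p = 148.0 × 10/4.999 = 296 m³/s.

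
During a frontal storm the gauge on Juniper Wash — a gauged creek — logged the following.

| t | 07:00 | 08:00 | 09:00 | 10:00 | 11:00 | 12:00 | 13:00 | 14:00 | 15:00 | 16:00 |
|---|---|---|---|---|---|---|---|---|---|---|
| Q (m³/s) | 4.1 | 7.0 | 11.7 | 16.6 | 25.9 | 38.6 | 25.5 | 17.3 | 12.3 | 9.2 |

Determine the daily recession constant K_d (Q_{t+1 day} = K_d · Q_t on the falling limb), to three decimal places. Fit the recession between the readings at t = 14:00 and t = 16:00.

Between t = 14:00 and t = 16:00 the flow falls from 17.3 to 9.2 m³/s over 2×1 h = 2 h.
Per-interval ratio K = (9.2/17.3)^(1/2) = 0.7292; K_d = K^(24/1) = 0.001.

K_d ≈ 0.001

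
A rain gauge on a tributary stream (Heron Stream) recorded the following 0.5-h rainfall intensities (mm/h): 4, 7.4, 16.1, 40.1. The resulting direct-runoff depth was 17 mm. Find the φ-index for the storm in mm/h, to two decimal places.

φ ≈ 11.10 mm/h

Only the 2 blocks with intensity above φ contribute runoff: 16.1, 40.1 mm/h.
Σ(I−φ)·Δt = d  ⇒  (16.1+40.1 − 2φ)·0.5 = 17
φ = (56.20 − 17/0.5) / 2 = 11.10 mm/h.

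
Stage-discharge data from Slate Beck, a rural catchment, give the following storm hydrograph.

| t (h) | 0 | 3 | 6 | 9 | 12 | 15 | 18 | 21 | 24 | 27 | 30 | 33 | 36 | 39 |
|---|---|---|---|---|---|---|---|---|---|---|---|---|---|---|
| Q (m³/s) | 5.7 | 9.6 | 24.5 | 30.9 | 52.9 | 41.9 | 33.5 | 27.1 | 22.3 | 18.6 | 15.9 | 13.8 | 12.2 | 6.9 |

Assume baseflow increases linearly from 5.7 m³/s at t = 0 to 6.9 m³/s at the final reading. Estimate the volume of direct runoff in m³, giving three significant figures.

Direct-runoff ordinates (Q − Q_b): 0.00, 3.81, 18.62, 24.92, 46.83, 35.74, 27.25, 20.75, 15.86, 12.07, 9.28, 7.08, 5.39, 0.00 m³/s.
ΣQ_DR = 227.6 m³/s.
With Δt = 3 h = 10800 s, V = ΣQ_DR · Δt = 227.6 × 10800 = 2.46 × 10^6 m³.

V ≈ 2.46 × 10^6 m³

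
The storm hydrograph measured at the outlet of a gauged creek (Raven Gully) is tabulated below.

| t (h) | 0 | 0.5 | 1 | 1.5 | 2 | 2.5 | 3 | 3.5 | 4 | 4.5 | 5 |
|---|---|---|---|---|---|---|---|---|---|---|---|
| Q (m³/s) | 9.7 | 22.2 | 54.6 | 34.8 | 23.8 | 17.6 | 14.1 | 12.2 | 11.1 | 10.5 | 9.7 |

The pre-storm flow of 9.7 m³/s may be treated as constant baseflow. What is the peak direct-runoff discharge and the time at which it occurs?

Q_p = 44.9 m³/s at t = 1 h

Subtracting baseflow gives direct-runoff ordinates: 0.0, 12.5, 44.9, 25.1, 14.1, 7.9, 4.4, 2.5, 1.4, 0.8, 0.0 m³/s.
The maximum is 44.9 m³/s, occurring at the reading for t = 1 h.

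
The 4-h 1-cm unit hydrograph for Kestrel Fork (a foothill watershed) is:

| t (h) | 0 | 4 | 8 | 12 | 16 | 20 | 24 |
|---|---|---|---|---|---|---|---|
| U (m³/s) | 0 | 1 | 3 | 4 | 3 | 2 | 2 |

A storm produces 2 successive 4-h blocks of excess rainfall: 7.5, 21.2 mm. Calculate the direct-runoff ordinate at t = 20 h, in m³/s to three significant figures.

By discrete convolution, Q_j = Σ (P_i / 10 mm) · U_{j−i}.
At t = 20 h (j=5): Q = (7.5/10)·2 + (21.2/10)·3 = 7.86 m³/s.

Q ≈ 7.86 m³/s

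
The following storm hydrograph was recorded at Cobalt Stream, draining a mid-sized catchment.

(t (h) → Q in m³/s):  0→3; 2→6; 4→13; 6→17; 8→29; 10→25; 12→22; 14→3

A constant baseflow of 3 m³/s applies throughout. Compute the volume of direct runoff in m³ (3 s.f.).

Direct-runoff ordinates (Q − Q_b): 0.0, 3.0, 10.0, 14.0, 26.0, 22.0, 19.0, 0.0 m³/s.
ΣQ_DR = 94.00 m³/s.
With Δt = 2 h = 7200 s, V = ΣQ_DR · Δt = 94.00 × 7200 = 6.77 × 10^5 m³.

V ≈ 6.77 × 10^5 m³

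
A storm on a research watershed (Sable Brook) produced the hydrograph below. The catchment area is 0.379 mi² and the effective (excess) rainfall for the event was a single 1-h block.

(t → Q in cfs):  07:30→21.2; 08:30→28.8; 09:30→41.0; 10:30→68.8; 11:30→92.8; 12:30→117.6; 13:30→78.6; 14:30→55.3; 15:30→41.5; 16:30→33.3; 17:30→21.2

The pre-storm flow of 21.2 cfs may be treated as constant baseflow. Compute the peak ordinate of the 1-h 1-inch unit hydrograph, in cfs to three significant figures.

U_p ≈ 64.3 cfs

Direct runoff: 0.0, 7.6, 19.8, 47.6, 71.6, 96.4, 57.4, 34.1, 20.3, 12.1, 0.0 cfs; ΣQ_DR = 366.9 cfs, peak = 96.4 cfs.
Runoff depth d = ΣQ_DR·Δt / A = 366.9 × 3600 / (0.379 mi²) = 1.500 in.
The 1-inch UH is the DRH scaled by (1 in)/d, so U_p = 96.4 × 1/1.500 = 64.3 cfs.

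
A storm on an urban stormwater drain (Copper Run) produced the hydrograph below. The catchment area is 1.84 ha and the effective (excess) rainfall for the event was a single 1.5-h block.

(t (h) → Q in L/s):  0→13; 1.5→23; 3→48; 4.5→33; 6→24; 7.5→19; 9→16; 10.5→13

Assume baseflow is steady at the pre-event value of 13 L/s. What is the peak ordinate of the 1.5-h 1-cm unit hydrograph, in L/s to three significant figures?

Direct runoff: 0.0, 10.0, 35.0, 20.0, 11.0, 6.0, 3.0, 0.0 L/s; ΣQ_DR = 85.00 L/s, peak = 35.0 L/s.
Runoff depth d = ΣQ_DR·Δt / A = 85.00 × 5400 / (1.84 ha) = 24.95 mm.
The 1-cm UH is the DRH scaled by (10 mm)/d, so U_p = 35.0 × 10/24.95 = 14.0 L/s.

U_p ≈ 14.0 L/s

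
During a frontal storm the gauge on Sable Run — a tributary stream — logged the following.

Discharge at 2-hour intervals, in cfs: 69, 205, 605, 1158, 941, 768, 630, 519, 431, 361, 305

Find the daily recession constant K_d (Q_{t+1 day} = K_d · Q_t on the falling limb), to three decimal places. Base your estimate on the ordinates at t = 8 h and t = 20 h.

K_d ≈ 0.105

Between t = 8 h and t = 20 h the flow falls from 941 to 305 cfs over 6×2 h = 12 h.
Per-interval ratio K = (305/941)^(1/6) = 0.8288; K_d = K^(24/2) = 0.105.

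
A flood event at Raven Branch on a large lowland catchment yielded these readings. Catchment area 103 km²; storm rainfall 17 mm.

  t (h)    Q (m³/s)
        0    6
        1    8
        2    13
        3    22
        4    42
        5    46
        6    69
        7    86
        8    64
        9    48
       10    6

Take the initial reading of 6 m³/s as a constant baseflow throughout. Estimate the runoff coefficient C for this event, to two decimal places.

C ≈ 0.71

ΣQ_DR = 344.0 m³/s; V = ΣQ_DR·Δt = 1.238 × 10^6 m³.
Runoff depth d = V / A = 12.02 mm.
C = d / P = 12.02 / 17 = 0.71.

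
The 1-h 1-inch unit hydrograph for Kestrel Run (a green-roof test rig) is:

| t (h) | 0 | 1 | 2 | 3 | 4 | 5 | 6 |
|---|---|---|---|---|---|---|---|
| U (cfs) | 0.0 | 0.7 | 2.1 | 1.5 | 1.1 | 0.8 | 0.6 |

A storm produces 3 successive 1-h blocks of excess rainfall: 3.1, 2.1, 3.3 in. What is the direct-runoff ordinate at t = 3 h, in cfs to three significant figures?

By discrete convolution, Q_j = Σ (P_i / 1 in) · U_{j−i}.
At t = 3 h (j=3): Q = (3.1/1)·1.5 + (2.1/1)·2.1 + (3.3/1)·0.7 = 11.4 cfs.

Q ≈ 11.4 cfs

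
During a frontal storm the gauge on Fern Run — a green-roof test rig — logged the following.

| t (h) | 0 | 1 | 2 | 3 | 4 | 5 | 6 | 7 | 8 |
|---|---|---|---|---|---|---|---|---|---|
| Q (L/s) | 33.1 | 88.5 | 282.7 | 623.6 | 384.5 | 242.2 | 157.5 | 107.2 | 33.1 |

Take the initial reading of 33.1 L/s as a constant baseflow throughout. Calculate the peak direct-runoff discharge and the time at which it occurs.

Q_p = 590.5 L/s at t = 3 h

Subtracting baseflow gives direct-runoff ordinates: 0.0, 55.4, 249.6, 590.5, 351.4, 209.1, 124.4, 74.1, 0.0 L/s.
The maximum is 590.5 L/s, occurring at the reading for t = 3 h.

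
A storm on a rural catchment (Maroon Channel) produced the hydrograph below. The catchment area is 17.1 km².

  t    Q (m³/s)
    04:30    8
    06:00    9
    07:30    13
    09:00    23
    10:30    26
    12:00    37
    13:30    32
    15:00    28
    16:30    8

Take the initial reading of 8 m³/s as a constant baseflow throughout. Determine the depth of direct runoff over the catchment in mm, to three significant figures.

Direct runoff: 0.0, 1.0, 5.0, 15.0, 18.0, 29.0, 24.0, 20.0, 0.0 m³/s; ΣQ_DR = 112.0 m³/s.
V = ΣQ_DR · Δt = 112.0 × 5400 s = 6.048 × 10^5 m³.
Over A = 17.1 km², depth = V / A = 35.4 mm.

d ≈ 35.4 mm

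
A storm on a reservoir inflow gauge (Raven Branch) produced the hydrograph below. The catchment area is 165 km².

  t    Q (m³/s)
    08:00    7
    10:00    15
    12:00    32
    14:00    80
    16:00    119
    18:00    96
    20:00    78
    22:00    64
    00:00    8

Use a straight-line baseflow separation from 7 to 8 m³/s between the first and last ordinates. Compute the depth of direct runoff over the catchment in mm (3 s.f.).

Direct runoff: 0.00, 7.88, 24.75, 72.62, 111.50, 88.38, 70.25, 56.12, 0.00 m³/s; ΣQ_DR = 431.5 m³/s.
V = ΣQ_DR · Δt = 431.5 × 7200 s = 3.107 × 10^6 m³.
Over A = 165 km², depth = V / A = 18.8 mm.

d ≈ 18.8 mm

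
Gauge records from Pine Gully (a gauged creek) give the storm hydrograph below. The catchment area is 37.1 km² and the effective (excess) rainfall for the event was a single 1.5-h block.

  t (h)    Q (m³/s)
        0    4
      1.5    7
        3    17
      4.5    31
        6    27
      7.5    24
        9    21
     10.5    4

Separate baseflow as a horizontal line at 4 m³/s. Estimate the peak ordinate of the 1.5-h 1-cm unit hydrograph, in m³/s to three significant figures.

U_p ≈ 18.0 m³/s

Direct runoff: 0.0, 3.0, 13.0, 27.0, 23.0, 20.0, 17.0, 0.0 m³/s; ΣQ_DR = 103.0 m³/s, peak = 27.0 m³/s.
Runoff depth d = ΣQ_DR·Δt / A = 103.0 × 5400 / (37.1 km²) = 14.99 mm.
The 1-cm UH is the DRH scaled by (10 mm)/d, so U_p = 27.0 × 10/14.99 = 18.0 m³/s.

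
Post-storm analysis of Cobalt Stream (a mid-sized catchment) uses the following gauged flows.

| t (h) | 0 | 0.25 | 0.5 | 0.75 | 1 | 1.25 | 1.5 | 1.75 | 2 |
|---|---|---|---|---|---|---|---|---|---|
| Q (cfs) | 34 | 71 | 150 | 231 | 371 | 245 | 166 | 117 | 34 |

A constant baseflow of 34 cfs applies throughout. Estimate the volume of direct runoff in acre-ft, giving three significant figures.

Direct-runoff ordinates (Q − Q_b): 0.0, 37.0, 116.0, 197.0, 337.0, 211.0, 132.0, 83.0, 0.0 cfs.
ΣQ_DR = 1113 cfs.
With Δt = 0.25 h = 900 s, V = ΣQ_DR · Δt = 1113 × 900 = 1.00 × 10^6 ft³ = 23.0 acre-ft.

V ≈ 23.0 acre-ft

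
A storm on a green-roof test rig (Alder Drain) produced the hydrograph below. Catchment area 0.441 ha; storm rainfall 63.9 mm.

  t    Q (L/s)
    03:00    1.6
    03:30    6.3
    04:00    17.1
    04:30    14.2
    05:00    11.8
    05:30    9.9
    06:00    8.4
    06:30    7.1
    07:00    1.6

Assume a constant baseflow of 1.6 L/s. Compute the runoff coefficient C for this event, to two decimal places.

C ≈ 0.41

ΣQ_DR = 63.60 L/s; V = ΣQ_DR·Δt = 1.145 × 10^5 L.
Runoff depth d = V / A = 25.96 mm.
C = d / P = 25.96 / 63.9 = 0.41.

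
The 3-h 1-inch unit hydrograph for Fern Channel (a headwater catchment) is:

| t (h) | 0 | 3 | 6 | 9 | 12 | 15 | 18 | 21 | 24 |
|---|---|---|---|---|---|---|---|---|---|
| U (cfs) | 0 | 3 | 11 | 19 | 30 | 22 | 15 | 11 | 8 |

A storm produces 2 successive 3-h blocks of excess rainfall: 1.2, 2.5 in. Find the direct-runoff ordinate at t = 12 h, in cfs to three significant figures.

Q ≈ 83.5 cfs

By discrete convolution, Q_j = Σ (P_i / 1 in) · U_{j−i}.
At t = 12 h (j=4): Q = (1.2/1)·30 + (2.5/1)·19 = 83.5 cfs.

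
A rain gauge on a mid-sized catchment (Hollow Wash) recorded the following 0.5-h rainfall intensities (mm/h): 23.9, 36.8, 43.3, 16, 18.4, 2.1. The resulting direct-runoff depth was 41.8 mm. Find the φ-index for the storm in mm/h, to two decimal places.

φ ≈ 10.96 mm/h

Only the 5 blocks with intensity above φ contribute runoff: 23.9, 36.8, 43.3, 16, 18.4 mm/h.
Σ(I−φ)·Δt = d  ⇒  (23.9+36.8+43.3+16+18.4 − 5φ)·0.5 = 41.8
φ = (138.4 − 41.8/0.5) / 5 = 10.96 mm/h.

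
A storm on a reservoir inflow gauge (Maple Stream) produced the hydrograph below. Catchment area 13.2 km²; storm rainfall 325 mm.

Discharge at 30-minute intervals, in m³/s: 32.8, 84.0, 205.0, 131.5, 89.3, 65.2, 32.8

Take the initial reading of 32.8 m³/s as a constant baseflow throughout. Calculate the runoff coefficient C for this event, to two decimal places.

C ≈ 0.17

ΣQ_DR = 411.0 m³/s; V = ΣQ_DR·Δt = 7.398 × 10^5 m³.
Runoff depth d = V / A = 56.05 mm.
C = d / P = 56.05 / 325 = 0.17.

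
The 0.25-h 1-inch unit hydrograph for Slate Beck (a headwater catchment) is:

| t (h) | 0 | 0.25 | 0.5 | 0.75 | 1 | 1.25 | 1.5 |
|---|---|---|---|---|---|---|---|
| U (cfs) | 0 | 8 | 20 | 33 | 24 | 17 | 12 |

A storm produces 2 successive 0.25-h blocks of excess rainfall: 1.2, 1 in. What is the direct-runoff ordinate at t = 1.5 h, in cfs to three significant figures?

By discrete convolution, Q_j = Σ (P_i / 1 in) · U_{j−i}.
At t = 1.5 h (j=6): Q = (1.2/1)·12 + (1/1)·17 = 31.4 cfs.

Q ≈ 31.4 cfs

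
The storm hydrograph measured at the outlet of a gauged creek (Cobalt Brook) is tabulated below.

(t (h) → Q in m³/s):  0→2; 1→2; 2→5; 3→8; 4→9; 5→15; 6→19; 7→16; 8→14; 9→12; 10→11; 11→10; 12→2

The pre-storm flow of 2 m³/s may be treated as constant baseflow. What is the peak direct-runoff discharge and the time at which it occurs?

Q_p = 17.0 m³/s at t = 6 h

Subtracting baseflow gives direct-runoff ordinates: 0.0, 0.0, 3.0, 6.0, 7.0, 13.0, 17.0, 14.0, 12.0, 10.0, 9.0, 8.0, 0.0 m³/s.
The maximum is 17.0 m³/s, occurring at the reading for t = 6 h.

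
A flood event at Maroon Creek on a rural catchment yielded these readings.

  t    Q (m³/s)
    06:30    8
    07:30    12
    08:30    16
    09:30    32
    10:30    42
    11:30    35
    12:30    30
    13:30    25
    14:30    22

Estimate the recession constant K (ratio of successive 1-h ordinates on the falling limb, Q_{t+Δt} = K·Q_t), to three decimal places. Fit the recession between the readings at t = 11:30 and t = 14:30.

K ≈ 0.857

Using the recession-limb readings at t = 11:30 and t = 14:30: Q falls from 35 to 22 m³/s over 3 intervals.
K = (Q₂/Q₁)^(1/3) = (22/35)^(1/3) = 0.857.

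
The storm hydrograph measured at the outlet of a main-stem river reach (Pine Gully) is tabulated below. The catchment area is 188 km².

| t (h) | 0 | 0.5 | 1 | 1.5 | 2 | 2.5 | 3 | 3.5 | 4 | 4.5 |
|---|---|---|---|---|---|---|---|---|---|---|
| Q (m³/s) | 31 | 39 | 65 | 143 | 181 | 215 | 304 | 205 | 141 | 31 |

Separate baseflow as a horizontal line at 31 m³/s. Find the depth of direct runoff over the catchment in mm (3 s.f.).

Direct runoff: 0.0, 8.0, 34.0, 112.0, 150.0, 184.0, 273.0, 174.0, 110.0, 0.0 m³/s; ΣQ_DR = 1045 m³/s.
V = ΣQ_DR · Δt = 1045 × 1800 s = 1.881 × 10^6 m³.
Over A = 188 km², depth = V / A = 10.0 mm.

d ≈ 10.0 mm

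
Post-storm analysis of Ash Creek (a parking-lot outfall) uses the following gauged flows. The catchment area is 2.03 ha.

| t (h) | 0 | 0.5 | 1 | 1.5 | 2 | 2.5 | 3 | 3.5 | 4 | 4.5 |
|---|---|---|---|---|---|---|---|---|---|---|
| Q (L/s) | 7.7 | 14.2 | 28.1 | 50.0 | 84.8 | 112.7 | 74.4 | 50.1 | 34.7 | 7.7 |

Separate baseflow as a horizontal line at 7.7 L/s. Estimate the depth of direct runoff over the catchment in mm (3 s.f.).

d ≈ 34.4 mm

Direct runoff: 0.0, 6.5, 20.4, 42.3, 77.1, 105.0, 66.7, 42.4, 27.0, 0.0 L/s; ΣQ_DR = 387.4 L/s.
V = ΣQ_DR · Δt = 387.4 × 1800 s = 6.973 × 10^5 L.
Over A = 2.03 ha, depth = V / A = 34.4 mm.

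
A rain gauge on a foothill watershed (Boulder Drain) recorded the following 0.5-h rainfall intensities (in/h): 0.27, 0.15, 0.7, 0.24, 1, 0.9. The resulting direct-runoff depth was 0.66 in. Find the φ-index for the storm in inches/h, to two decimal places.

Only the 3 blocks with intensity above φ contribute runoff: 0.7, 1, 0.9 in/h.
Σ(I−φ)·Δt = d  ⇒  (0.7+1+0.9 − 3φ)·0.5 = 0.66
φ = (2.600 − 0.66/0.5) / 3 = 0.43 in/h.

φ ≈ 0.43 in/h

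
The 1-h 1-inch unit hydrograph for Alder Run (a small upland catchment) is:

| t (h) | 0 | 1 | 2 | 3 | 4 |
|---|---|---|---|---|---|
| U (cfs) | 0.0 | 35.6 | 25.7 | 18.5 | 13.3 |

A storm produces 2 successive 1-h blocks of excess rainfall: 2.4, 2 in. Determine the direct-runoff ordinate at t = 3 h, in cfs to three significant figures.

By discrete convolution, Q_j = Σ (P_i / 1 in) · U_{j−i}.
At t = 3 h (j=3): Q = (2.4/1)·18.5 + (2/1)·25.7 = 95.8 cfs.

Q ≈ 95.8 cfs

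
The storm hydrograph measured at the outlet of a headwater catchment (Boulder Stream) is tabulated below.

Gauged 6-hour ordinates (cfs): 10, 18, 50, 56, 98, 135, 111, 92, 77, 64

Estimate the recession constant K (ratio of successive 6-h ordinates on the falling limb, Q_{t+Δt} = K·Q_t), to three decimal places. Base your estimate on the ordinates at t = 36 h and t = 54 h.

K ≈ 0.832

Using the recession-limb readings at t = 36 h and t = 54 h: Q falls from 111 to 64 cfs over 3 intervals.
K = (Q₂/Q₁)^(1/3) = (64/111)^(1/3) = 0.832.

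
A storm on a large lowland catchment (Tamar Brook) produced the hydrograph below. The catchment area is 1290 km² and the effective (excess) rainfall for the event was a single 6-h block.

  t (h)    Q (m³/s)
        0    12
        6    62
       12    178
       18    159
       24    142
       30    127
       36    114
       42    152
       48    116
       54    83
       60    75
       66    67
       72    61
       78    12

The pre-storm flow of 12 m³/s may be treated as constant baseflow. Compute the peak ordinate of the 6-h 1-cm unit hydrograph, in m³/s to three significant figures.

U_p ≈ 83.2 m³/s

Direct runoff: 0.0, 50.0, 166.0, 147.0, 130.0, 115.0, 102.0, 140.0, 104.0, 71.0, 63.0, 55.0, 49.0, 0.0 m³/s; ΣQ_DR = 1192 m³/s, peak = 166.0 m³/s.
Runoff depth d = ΣQ_DR·Δt / A = 1192 × 21600 / (1290 km²) = 19.96 mm.
The 1-cm UH is the DRH scaled by (10 mm)/d, so U_p = 166.0 × 10/19.96 = 83.2 m³/s.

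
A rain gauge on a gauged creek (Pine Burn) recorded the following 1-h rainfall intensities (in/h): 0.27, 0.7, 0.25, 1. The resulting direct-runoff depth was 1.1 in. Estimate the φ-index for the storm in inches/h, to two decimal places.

Only the 2 blocks with intensity above φ contribute runoff: 0.7, 1 in/h.
Σ(I−φ)·Δt = d  ⇒  (0.7+1 − 2φ)·1 = 1.1
φ = (1.700 − 1.1/1) / 2 = 0.30 in/h.

φ ≈ 0.30 in/h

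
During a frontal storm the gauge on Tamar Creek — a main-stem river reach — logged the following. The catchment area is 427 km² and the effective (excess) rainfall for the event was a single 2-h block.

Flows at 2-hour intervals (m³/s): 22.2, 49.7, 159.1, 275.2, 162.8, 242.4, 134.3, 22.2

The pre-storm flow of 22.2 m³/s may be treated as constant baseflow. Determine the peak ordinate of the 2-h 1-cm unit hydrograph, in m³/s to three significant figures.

Direct runoff: 0.0, 27.5, 136.9, 253.0, 140.6, 220.2, 112.1, 0.0 m³/s; ΣQ_DR = 890.3 m³/s, peak = 253.0 m³/s.
Runoff depth d = ΣQ_DR·Δt / A = 890.3 × 7200 / (427 km²) = 15.01 mm.
The 1-cm UH is the DRH scaled by (10 mm)/d, so U_p = 253.0 × 10/15.01 = 169 m³/s.

U_p ≈ 169 m³/s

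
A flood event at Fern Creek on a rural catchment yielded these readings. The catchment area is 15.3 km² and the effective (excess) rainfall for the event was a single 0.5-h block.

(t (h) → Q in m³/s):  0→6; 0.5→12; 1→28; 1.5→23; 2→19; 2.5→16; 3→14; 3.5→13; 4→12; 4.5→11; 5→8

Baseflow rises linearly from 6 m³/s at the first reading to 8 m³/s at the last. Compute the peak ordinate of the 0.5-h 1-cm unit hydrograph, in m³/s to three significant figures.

U_p ≈ 21.6 m³/s

Direct runoff: 0.00, 5.80, 21.60, 16.40, 12.20, 9.00, 6.80, 5.60, 4.40, 3.20, 0.00 m³/s; ΣQ_DR = 85.00 m³/s, peak = 21.60 m³/s.
Runoff depth d = ΣQ_DR·Δt / A = 85.00 × 1800 / (15.3 km²) = 10.00 mm.
The 1-cm UH is the DRH scaled by (10 mm)/d, so U_p = 21.60 × 10/10.00 = 21.6 m³/s.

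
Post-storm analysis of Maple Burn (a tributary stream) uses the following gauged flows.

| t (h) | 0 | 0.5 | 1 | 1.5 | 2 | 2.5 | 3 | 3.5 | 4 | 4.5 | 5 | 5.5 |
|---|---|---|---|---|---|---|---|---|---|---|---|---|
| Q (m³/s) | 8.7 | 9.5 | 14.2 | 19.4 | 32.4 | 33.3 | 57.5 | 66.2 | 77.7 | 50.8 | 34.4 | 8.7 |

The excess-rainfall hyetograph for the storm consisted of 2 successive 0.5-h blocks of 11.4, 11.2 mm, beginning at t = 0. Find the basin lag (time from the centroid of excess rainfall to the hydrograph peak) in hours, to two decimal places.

Centroid of excess rainfall: t_c = Σ P_i·t̄_i / ΣP_i = 0.4978 h (block centres at 0.25, 0.75 h).
Hydrograph peak occurs at t = 4 h, so basin lag t_L = 4 − 0.4978 = 3.50 h.

t_L ≈ 3.50 h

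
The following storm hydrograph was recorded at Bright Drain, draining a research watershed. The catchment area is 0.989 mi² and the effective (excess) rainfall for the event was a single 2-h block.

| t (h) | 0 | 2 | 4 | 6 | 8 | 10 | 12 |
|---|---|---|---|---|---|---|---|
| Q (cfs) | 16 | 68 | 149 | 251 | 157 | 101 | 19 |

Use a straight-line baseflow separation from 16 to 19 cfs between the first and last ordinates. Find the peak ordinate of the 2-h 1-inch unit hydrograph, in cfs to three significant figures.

U_p ≈ 117 cfs

Direct runoff: 0.00, 51.50, 132.00, 233.50, 139.00, 82.50, 0.00 cfs; ΣQ_DR = 638.5 cfs, peak = 233.50 cfs.
Runoff depth d = ΣQ_DR·Δt / A = 638.5 × 7200 / (0.989 mi²) = 2.001 in.
The 1-inch UH is the DRH scaled by (1 in)/d, so U_p = 233.50 × 1/2.001 = 117 cfs.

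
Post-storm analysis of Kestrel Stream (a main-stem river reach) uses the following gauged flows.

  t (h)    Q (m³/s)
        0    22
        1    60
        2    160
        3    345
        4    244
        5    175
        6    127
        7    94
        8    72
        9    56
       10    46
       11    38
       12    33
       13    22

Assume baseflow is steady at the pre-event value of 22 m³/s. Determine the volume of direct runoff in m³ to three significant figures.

Direct-runoff ordinates (Q − Q_b): 0.0, 38.0, 138.0, 323.0, 222.0, 153.0, 105.0, 72.0, 50.0, 34.0, 24.0, 16.0, 11.0, 0.0 m³/s.
ΣQ_DR = 1186 m³/s.
With Δt = 1 h = 3600 s, V = ΣQ_DR · Δt = 1186 × 3600 = 4.27 × 10^6 m³.

V ≈ 4.27 × 10^6 m³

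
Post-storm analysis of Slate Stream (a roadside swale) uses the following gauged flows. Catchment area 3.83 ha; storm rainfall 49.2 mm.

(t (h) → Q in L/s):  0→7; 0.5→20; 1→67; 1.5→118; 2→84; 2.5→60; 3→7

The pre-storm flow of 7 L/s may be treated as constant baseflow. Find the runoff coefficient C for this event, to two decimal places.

ΣQ_DR = 314.0 L/s; V = ΣQ_DR·Δt = 5.652 × 10^5 L.
Runoff depth d = V / A = 14.76 mm.
C = d / P = 14.76 / 49.2 = 0.30.

C ≈ 0.30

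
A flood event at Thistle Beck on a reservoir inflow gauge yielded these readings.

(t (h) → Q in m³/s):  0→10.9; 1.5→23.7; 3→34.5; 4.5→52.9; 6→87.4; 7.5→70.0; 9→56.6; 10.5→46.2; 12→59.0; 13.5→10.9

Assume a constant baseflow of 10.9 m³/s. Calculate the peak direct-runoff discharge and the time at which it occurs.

Q_p = 76.5 m³/s at t = 6 h

Subtracting baseflow gives direct-runoff ordinates: 0.0, 12.8, 23.6, 42.0, 76.5, 59.1, 45.7, 35.3, 48.1, 0.0 m³/s.
The maximum is 76.5 m³/s, occurring at the reading for t = 6 h.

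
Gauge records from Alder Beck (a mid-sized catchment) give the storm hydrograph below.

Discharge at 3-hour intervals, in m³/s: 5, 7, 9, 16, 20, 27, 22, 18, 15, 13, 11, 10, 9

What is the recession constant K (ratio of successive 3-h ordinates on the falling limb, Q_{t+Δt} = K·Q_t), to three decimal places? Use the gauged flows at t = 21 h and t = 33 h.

K ≈ 0.863

Using the recession-limb readings at t = 21 h and t = 33 h: Q falls from 18 to 10 m³/s over 4 intervals.
K = (Q₂/Q₁)^(1/4) = (10/18)^(1/4) = 0.863.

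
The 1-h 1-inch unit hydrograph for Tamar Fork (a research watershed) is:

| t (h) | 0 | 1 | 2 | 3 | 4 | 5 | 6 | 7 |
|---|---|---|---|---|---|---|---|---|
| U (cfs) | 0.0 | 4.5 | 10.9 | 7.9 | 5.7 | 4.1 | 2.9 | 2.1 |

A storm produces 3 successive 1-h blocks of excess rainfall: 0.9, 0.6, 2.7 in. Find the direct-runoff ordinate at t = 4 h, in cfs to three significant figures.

Q ≈ 39.3 cfs

By discrete convolution, Q_j = Σ (P_i / 1 in) · U_{j−i}.
At t = 4 h (j=4): Q = (0.9/1)·5.7 + (0.6/1)·7.9 + (2.7/1)·10.9 = 39.3 cfs.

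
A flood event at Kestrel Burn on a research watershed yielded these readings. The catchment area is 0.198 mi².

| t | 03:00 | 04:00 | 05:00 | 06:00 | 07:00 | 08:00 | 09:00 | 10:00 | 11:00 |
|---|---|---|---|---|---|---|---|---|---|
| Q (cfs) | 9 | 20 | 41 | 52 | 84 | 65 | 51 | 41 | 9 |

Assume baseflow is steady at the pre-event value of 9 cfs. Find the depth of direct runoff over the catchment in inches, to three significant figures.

Direct runoff: 0.0, 11.0, 32.0, 43.0, 75.0, 56.0, 42.0, 32.0, 0.0 cfs; ΣQ_DR = 291.0 cfs.
V = ΣQ_DR · Δt = 291.0 × 3600 s = 1.048 × 10^6 ft³.
Over A = 0.198 mi², depth = V / A = 2.28 in.

d ≈ 2.28 in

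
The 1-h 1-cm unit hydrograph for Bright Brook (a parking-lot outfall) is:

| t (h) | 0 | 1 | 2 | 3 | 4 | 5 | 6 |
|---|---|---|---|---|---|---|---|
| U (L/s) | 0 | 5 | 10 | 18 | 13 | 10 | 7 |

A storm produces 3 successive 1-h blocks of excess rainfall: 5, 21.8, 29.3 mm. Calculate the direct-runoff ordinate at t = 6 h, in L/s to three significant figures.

Q ≈ 63.4 L/s

By discrete convolution, Q_j = Σ (P_i / 10 mm) · U_{j−i}.
At t = 6 h (j=6): Q = (5/10)·7 + (21.8/10)·10 + (29.3/10)·13 = 63.4 L/s.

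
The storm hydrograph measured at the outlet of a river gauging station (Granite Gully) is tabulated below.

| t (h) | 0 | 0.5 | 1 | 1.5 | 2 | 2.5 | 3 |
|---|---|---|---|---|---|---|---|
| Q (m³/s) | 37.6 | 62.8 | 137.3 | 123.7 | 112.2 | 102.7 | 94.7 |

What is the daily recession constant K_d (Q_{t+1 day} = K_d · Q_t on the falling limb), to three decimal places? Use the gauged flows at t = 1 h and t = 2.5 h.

Between t = 1 h and t = 2.5 h the flow falls from 137.3 to 102.7 m³/s over 3×0.5 h = 1.5 h.
Per-interval ratio K = (102.7/137.3)^(1/3) = 0.9078; K_d = K^(24/0.5) = 0.010.

K_d ≈ 0.010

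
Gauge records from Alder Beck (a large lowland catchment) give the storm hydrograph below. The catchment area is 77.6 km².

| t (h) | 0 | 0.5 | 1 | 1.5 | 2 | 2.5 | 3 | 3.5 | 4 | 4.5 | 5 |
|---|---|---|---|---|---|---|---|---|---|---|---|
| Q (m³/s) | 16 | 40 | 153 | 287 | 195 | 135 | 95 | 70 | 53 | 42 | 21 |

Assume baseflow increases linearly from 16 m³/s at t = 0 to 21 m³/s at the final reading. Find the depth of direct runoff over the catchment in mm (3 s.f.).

d ≈ 21.0 mm

Direct runoff: 0.00, 23.50, 136.00, 269.50, 177.00, 116.50, 76.00, 50.50, 33.00, 21.50, 0.00 m³/s; ΣQ_DR = 903.5 m³/s.
V = ΣQ_DR · Δt = 903.5 × 1800 s = 1.626 × 10^6 m³.
Over A = 77.6 km², depth = V / A = 21.0 mm.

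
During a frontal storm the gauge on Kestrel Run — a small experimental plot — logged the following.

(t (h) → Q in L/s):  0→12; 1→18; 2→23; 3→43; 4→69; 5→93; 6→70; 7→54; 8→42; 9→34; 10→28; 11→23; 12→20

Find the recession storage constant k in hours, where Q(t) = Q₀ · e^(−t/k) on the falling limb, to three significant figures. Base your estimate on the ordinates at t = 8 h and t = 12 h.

k ≈ 5.39 h

On the falling limb, Q drops from 42 to 20 L/s between t = 8 h and t = 12 h (Δt = 4 h).
k = −Δt / ln(Q₂/Q₁) = −4 / ln(20/42) = 5.39 h.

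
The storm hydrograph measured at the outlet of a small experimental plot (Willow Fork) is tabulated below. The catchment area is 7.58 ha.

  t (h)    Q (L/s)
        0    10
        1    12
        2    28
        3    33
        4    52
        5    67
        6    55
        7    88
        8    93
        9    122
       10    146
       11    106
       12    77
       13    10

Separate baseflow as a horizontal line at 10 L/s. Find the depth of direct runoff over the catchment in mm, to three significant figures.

d ≈ 36.0 mm

Direct runoff: 0.0, 2.0, 18.0, 23.0, 42.0, 57.0, 45.0, 78.0, 83.0, 112.0, 136.0, 96.0, 67.0, 0.0 L/s; ΣQ_DR = 759.0 L/s.
V = ΣQ_DR · Δt = 759.0 × 3600 s = 2.732 × 10^6 L.
Over A = 7.58 ha, depth = V / A = 36.0 mm.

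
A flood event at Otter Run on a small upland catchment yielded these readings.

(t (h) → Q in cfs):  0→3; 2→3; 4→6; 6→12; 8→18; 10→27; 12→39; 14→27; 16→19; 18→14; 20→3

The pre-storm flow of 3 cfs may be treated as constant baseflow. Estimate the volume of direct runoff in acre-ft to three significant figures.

Direct-runoff ordinates (Q − Q_b): 0.0, 0.0, 3.0, 9.0, 15.0, 24.0, 36.0, 24.0, 16.0, 11.0, 0.0 cfs.
ΣQ_DR = 138.0 cfs.
With Δt = 2 h = 7200 s, V = ΣQ_DR · Δt = 138.0 × 7200 = 9.94 × 10^5 ft³ = 22.8 acre-ft.

V ≈ 22.8 acre-ft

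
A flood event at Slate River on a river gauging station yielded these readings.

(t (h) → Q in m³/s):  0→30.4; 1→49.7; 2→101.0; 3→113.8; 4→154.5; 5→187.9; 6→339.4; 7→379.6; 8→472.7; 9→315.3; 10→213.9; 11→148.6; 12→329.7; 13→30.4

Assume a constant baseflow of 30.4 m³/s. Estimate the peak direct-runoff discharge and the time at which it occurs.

Q_p = 442.3 m³/s at t = 8 h

Subtracting baseflow gives direct-runoff ordinates: 0.0, 19.3, 70.6, 83.4, 124.1, 157.5, 309.0, 349.2, 442.3, 284.9, 183.5, 118.2, 299.3, 0.0 m³/s.
The maximum is 442.3 m³/s, occurring at the reading for t = 8 h.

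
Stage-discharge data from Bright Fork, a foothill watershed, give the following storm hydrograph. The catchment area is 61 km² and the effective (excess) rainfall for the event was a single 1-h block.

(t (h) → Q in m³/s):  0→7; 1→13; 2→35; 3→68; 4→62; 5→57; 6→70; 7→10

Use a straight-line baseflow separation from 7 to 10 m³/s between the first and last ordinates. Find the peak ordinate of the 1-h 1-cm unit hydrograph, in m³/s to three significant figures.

Direct runoff: 0.00, 5.57, 27.14, 59.71, 53.29, 47.86, 60.43, 0.00 m³/s; ΣQ_DR = 254.0 m³/s, peak = 60.43 m³/s.
Runoff depth d = ΣQ_DR·Δt / A = 254.0 × 3600 / (61 km²) = 14.99 mm.
The 1-cm UH is the DRH scaled by (10 mm)/d, so U_p = 60.43 × 10/14.99 = 40.3 m³/s.

U_p ≈ 40.3 m³/s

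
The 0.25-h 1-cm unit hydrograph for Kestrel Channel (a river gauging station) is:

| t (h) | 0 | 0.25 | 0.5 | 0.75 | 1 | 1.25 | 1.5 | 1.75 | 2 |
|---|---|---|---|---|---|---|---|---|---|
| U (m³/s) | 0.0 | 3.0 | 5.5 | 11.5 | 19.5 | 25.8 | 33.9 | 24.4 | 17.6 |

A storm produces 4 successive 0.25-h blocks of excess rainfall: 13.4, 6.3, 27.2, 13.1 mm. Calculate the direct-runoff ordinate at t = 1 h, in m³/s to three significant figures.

Q ≈ 52.3 m³/s

By discrete convolution, Q_j = Σ (P_i / 10 mm) · U_{j−i}.
At t = 1 h (j=4): Q = (13.4/10)·19.5 + (6.3/10)·11.5 + (27.2/10)·5.5 + (13.1/10)·3.0 = 52.3 m³/s.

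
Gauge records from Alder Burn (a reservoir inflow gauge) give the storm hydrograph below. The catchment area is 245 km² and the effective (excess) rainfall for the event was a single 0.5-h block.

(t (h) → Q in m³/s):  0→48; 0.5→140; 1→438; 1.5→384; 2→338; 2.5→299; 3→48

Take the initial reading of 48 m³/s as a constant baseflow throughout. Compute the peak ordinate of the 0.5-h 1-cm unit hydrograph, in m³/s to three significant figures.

Direct runoff: 0.0, 92.0, 390.0, 336.0, 290.0, 251.0, 0.0 m³/s; ΣQ_DR = 1359 m³/s, peak = 390.0 m³/s.
Runoff depth d = ΣQ_DR·Δt / A = 1359 × 1800 / (245 km²) = 9.984 mm.
The 1-cm UH is the DRH scaled by (10 mm)/d, so U_p = 390.0 × 10/9.984 = 391 m³/s.

U_p ≈ 391 m³/s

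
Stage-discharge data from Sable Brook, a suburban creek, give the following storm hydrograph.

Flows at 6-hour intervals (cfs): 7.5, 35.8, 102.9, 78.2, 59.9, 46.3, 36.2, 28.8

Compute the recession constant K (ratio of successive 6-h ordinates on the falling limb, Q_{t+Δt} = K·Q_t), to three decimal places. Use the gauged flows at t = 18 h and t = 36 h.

Using the recession-limb readings at t = 18 h and t = 36 h: Q falls from 78.2 to 36.2 cfs over 3 intervals.
K = (Q₂/Q₁)^(1/3) = (36.2/78.2)^(1/3) = 0.774.

K ≈ 0.774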